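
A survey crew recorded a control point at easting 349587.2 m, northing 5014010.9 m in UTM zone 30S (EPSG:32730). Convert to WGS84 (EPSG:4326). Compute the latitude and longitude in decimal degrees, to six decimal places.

lat -45.011400°, lon -4.908800°

Zone 30S: λ₀ = -3°, k₀ = 0.9996, false easting 500000 m, false northing 10000000 m.
Meridian distance M = (N − FN)/k₀ = -4987984.3 m.
Inverse transverse Mercator on WGS84 gives φ = -45.01139975°, λ = -4.90879957°.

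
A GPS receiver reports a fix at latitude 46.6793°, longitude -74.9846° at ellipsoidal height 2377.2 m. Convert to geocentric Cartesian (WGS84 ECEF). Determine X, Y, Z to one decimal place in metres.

WGS84: a = 6378137 m, e² = 0.006694380; N(φ) = a/√(1−e²sin²φ) = 6389466.897 m.
X = (N+h)·cosφ·cosλ = 1136143.941 m; Y = (N+h)·cosφ·sinλ = -4235592.802 m; Z = (N(1−e²)+h)·sinφ = 4619107.163 m.

X 1136143.9 m, Y -4235592.8 m, Z 4619107.2 m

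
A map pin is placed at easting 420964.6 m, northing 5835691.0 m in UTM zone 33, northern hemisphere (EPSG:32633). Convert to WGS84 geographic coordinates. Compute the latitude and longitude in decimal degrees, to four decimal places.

lat 52.6654°, lon 13.8313°

Zone 33N: λ₀ = 15°, k₀ = 0.9996, false easting 500000 m.
Meridian distance M = (N − FN)/k₀ = 5838026.2 m.
Inverse transverse Mercator on WGS84 gives φ = 52.66539963°, λ = 13.83130062°.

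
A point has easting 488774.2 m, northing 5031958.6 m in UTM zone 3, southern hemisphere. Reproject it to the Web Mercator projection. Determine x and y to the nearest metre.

x -18383534 m, y -5600403 m

Unproject from UTM 3S (λ₀ = -165°) → φ = -44.86570028°, λ = -165.14210017°.
Web Mercator (R = 6378137 m): x = -18383534.49997 m, y = -5600403.465 m.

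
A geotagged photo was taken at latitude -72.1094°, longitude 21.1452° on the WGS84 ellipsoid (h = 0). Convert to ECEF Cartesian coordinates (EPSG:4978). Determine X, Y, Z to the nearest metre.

WGS84: a = 6378137 m, e² = 0.006694380; N(φ) = a/√(1−e²sin²φ) = 6397559.459 m.
X = (N+h)·cosφ·cosλ = 1833006.048 m; Y = (N+h)·cosφ·sinλ = 708960.019 m; Z = (N(1−e²)+h)·sinφ = -6047447.543 m.

X 1833006 m, Y 708960 m, Z -6047448 m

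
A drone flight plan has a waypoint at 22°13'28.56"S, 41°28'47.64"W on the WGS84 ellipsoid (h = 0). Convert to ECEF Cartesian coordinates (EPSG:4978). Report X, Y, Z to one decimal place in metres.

WGS84: a = 6378137 m, e² = 0.006694380; N(φ) = a/√(1−e²sin²φ) = 6381193.450 m.
X = (N+h)·cosφ·cosλ = 4425546.856 m; Y = (N+h)·cosφ·sinλ = -3912626.214 m; Z = (N(1−e²)+h)·sinφ = -2397453.972 m.

X 4425546.9 m, Y -3912626.2 m, Z -2397454.0 m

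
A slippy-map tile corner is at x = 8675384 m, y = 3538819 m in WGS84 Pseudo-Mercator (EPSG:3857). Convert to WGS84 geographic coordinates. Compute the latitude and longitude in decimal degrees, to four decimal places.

R = 6378137 m. λ = x/R = 77.93230043°.
φ = 2·arctan(exp(y/R)) − 90° = 2·arctan(1.74166) − 90° = 30.27400128°.

lat 30.2740°, lon 77.9323°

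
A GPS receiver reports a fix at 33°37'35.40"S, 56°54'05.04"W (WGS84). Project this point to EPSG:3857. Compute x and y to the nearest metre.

Web Mercator is spherical with R = a = 6378137 m.
x = R·λ = 6378137 × -0.993116779 = -6334234.873 m.
y = R·ln tan(π/4 + φ/2) = 6378137 × -0.623812202 = -3978759.685 m.

x -6334235 m, y -3978760 m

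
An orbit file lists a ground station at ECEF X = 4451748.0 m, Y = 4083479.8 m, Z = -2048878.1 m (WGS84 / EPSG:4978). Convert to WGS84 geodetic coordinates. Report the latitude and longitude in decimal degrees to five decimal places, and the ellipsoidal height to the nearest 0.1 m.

λ = atan2(Y, X) = 42.52939992°; p = √(X²+Y²) = 6040932.7 m.
Bowring's method on WGS84 (a = 6378137 m, b = 6356752.314 m) gives φ = -18.85250006°, h = 3010.805 m.

lat -18.85250°, lon 42.52940°, h 3010.8 m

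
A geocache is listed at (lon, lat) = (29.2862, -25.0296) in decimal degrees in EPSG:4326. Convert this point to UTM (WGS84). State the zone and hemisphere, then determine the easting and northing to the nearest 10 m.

Longitude 29.2862° lies in the 6° band [24°, 30°), giving zone 35; latitude is south of the equator, so 35S.
Zone 35 central meridian λ₀ = 6×35 − 183 = 27°; Δλ = +2.2862°.
Transverse Mercator on WGS84 with k₀ = 0.9996 gives E = 730684.053 m, N = 7229826.799 m.

Zone 35S: E 730680 m, N 7229830 m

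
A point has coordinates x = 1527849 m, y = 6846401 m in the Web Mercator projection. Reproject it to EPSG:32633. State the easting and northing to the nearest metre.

Web Mercator inverse (R = 6378137 m) → φ = 52.25519959°, λ = 13.72490109°.
UTM 33N forward: E = 412964.202 m, N = 5790188.729 m.

E 412964 m, N 5790189 m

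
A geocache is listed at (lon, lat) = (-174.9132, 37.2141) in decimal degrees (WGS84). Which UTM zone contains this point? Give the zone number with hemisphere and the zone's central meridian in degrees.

UTM zone = ⌊(λ + 180)/6⌋ + 1; -174.9132° ∈ [-180°, -174°) → zone 1.
Hemisphere: N (φ ≥ 0).
Central meridian λ₀ = 6×1 − 183 = -177°.

Zone 1N, central meridian -177°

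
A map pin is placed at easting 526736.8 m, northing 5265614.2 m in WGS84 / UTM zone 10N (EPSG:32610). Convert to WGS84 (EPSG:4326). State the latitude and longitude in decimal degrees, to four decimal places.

Zone 10N: λ₀ = -123°, k₀ = 0.9996, false easting 500000 m.
Meridian distance M = (N − FN)/k₀ = 5267721.3 m.
Inverse transverse Mercator on WGS84 gives φ = 47.54339981°, λ = -122.64469983°.

lat 47.5434°, lon -122.6447°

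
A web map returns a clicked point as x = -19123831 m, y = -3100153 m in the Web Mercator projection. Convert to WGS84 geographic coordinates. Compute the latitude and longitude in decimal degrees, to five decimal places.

R = 6378137 m. λ = x/R = -171.79229678°.
φ = 2·arctan(exp(y/R)) − 90° = 2·arctan(0.61505) − 90° = -26.81320097°.

lat -26.81320°, lon -171.79230°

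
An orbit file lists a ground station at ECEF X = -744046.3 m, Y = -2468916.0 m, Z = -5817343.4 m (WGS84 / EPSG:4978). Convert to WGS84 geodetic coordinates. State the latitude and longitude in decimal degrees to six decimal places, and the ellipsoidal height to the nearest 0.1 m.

λ = atan2(Y, X) = -106.77099880°; p = √(X²+Y²) = 2578594.8 m.
Bowring's method on WGS84 (a = 6378137 m, b = 6356752.314 m) gives φ = -66.23639980°, h = 2975.989 m.

lat -66.236400°, lon -106.770999°, h 2976.0 m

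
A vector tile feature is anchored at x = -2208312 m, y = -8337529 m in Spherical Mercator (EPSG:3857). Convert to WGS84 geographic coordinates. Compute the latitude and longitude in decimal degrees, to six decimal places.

lat -59.719402°, lon -19.837604°

R = 6378137 m. λ = x/R = -19.83760422°.
φ = 2·arctan(exp(y/R)) − 90° = 2·arctan(0.27058) − 90° = -59.71940173°.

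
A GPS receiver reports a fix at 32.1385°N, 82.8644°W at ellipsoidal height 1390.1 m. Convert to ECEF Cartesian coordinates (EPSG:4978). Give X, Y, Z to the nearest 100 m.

X 671700 m, Y -5365200 m, Z 3374200 m

WGS84: a = 6378137 m, e² = 0.006694380; N(φ) = a/√(1−e²sin²φ) = 6384187.097 m.
X = (N+h)·cosφ·cosλ = 671656.936 m; Y = (N+h)·cosφ·sinλ = -5365202.955 m; Z = (N(1−e²)+h)·sinφ = 3374185.388 m.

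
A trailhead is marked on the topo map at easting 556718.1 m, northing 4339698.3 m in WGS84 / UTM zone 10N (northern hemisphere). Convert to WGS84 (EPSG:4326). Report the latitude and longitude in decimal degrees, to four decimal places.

Zone 10N: λ₀ = -123°, k₀ = 0.9996, false easting 500000 m.
Meridian distance M = (N − FN)/k₀ = 4341434.9 m.
Inverse transverse Mercator on WGS84 gives φ = 39.20470014°, λ = -122.34310014°.

lat 39.2047°, lon -122.3431°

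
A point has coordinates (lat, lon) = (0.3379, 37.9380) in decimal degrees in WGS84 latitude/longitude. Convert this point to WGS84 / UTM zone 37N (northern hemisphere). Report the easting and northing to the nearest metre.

Zone 37 central meridian λ₀ = 6×37 − 183 = 39°; Δλ = -1.0620°.
Transverse Mercator on WGS84 with k₀ = 0.9996 gives E = 381821.218 m, N = 37354.567 m.

E 381821 m, N 37355 m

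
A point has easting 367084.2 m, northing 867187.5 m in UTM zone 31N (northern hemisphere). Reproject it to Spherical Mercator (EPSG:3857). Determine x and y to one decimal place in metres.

x 199751.7 m, y 875874.4 m

Unproject from UTM 31N (λ₀ = 3°) → φ = 7.84350041°, λ = 1.79440018°.
Web Mercator (R = 6378137 m): x = 199751.715 m, y = 875874.440 m.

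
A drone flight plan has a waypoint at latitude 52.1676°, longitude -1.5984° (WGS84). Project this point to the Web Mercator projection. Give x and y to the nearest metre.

x -177933 m, y 6830487 m

Web Mercator is spherical with R = a = 6378137 m.
x = R·λ = 6378137 × -0.027897343 = -177933.074 m.
y = R·ln tan(π/4 + φ/2) = 6378137 × 1.070921901 = 6830486.600 m.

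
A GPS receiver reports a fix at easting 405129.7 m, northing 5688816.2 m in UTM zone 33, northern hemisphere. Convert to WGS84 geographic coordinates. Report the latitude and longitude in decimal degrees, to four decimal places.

lat 51.3427°, lon 13.6379°

Zone 33N: λ₀ = 15°, k₀ = 0.9996, false easting 500000 m.
Meridian distance M = (N − FN)/k₀ = 5691092.6 m.
Inverse transverse Mercator on WGS84 gives φ = 51.34269979°, λ = 13.63789934°.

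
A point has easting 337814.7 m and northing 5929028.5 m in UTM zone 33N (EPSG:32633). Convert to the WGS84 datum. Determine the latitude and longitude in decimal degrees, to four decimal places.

Zone 33N: λ₀ = 15°, k₀ = 0.9996, false easting 500000 m.
Meridian distance M = (N − FN)/k₀ = 5931401.1 m.
Inverse transverse Mercator on WGS84 gives φ = 53.48520012°, λ = 12.55560023°.

lat 53.4852°, lon 12.5556°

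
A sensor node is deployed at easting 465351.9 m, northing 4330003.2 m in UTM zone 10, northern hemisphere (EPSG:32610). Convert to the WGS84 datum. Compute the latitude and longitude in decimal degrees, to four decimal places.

Zone 10N: λ₀ = -123°, k₀ = 0.9996, false easting 500000 m.
Meridian distance M = (N − FN)/k₀ = 4331735.9 m.
Inverse transverse Mercator on WGS84 gives φ = 39.11849955°, λ = -123.40080036°.

lat 39.1185°, lon -123.4008°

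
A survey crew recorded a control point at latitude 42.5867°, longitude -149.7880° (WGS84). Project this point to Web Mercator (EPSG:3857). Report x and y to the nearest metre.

x -16674324 m, y 5249273 m

Web Mercator is spherical with R = a = 6378137 m.
x = R·λ = 6378137 × -2.614293780 = -16674323.887 m.
y = R·ln tan(π/4 + φ/2) = 6378137 × 0.823010460 = 5249273.469 m.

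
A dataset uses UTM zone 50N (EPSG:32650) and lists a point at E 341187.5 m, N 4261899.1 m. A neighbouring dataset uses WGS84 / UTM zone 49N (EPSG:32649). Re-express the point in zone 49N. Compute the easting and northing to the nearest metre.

UTM 50N → geographic: φ = 38.49129987°, λ = 115.17900014°.
UTM 49N (λ₀ = 111°) forward: E = 864517.157 m, N = 4268610.072 m.

E 864517 m, N 4268610 m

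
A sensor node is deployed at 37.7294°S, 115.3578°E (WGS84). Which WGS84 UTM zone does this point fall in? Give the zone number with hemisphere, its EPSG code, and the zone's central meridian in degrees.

Zone 50S (EPSG:32750), central meridian 117°

UTM zone = ⌊(λ + 180)/6⌋ + 1; 115.3578° ∈ [114°, 120°) → zone 50.
Hemisphere: S (φ < 0).
Central meridian λ₀ = 6×50 − 183 = 117°.
EPSG code: 32750.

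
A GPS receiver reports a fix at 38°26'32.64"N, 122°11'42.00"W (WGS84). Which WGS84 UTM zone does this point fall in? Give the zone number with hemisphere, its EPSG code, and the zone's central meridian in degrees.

UTM zone = ⌊(λ + 180)/6⌋ + 1; -122.1950° ∈ [-126°, -120°) → zone 10.
Hemisphere: N (φ ≥ 0).
Central meridian λ₀ = 6×10 − 183 = -123°.
EPSG code: 32610.

Zone 10N (EPSG:32610), central meridian -123°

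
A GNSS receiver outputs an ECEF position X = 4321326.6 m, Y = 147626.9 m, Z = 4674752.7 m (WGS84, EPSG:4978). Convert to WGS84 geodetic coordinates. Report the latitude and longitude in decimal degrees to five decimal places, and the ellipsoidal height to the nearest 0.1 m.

lat 47.42490°, lon 1.95660°, h 1222.1 m

λ = atan2(Y, X) = 1.95660057°; p = √(X²+Y²) = 4323847.5 m.
Bowring's method on WGS84 (a = 6378137 m, b = 6356752.314 m) gives φ = 47.42489979°, h = 1222.062 m.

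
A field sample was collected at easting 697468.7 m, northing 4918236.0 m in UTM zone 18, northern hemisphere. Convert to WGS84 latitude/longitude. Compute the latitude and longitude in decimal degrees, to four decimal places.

Zone 18N: λ₀ = -75°, k₀ = 0.9996, false easting 500000 m.
Meridian distance M = (N − FN)/k₀ = 4920204.1 m.
Inverse transverse Mercator on WGS84 gives φ = 44.39049993°, λ = -72.52070014°.

lat 44.3905°, lon -72.5207°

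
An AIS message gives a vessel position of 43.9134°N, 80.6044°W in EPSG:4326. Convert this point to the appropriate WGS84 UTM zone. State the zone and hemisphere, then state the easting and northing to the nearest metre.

Zone 17N: E 531763 m, N 4862330 m

Longitude -80.6044° lies in the 6° band [-84°, -78°), giving zone 17; latitude is north of the equator, so 17N.
Zone 17 central meridian λ₀ = 6×17 − 183 = -81°; Δλ = +0.3956°.
Transverse Mercator on WGS84 with k₀ = 0.9996 gives E = 531762.985 m, N = 4862330.496 m.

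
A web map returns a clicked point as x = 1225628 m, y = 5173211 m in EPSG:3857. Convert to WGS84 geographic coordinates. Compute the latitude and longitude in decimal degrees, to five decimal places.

R = 6378137 m. λ = x/R = 11.01000365°.
φ = 2·arctan(exp(y/R)) − 90° = 2·arctan(2.25035) − 90° = 42.08160282°.

lat 42.08160°, lon 11.01000°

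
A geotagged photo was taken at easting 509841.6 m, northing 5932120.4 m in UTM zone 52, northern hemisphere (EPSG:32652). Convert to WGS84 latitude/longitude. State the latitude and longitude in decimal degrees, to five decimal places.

lat 53.53790°, lon 129.14850°

Zone 52N: λ₀ = 129°, k₀ = 0.9996, false easting 500000 m.
Meridian distance M = (N − FN)/k₀ = 5934494.2 m.
Inverse transverse Mercator on WGS84 gives φ = 53.53789961°, λ = 129.14850018°.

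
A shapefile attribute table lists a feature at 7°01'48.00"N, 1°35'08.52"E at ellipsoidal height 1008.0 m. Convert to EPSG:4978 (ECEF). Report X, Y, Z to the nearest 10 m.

X 6329080 m, Y 175210 m, Z 775550 m

WGS84: a = 6378137 m, e² = 0.006694380; N(φ) = a/√(1−e²sin²φ) = 6378456.810 m.
X = (N+h)·cosφ·cosλ = 6329080.668 m; Y = (N+h)·cosφ·sinλ = 175206.384 m; Z = (N(1−e²)+h)·sinφ = 775550.474 m.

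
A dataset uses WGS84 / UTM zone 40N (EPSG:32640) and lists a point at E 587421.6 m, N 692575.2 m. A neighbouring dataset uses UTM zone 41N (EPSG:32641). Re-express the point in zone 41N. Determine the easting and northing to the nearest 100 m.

E -77100 m, N 695400 m

UTM 40N → geographic: φ = 6.26509964°, λ = 57.79030003°.
UTM 41N (λ₀ = 63°) forward: E = -77051.836 m, N = 695378.335 m.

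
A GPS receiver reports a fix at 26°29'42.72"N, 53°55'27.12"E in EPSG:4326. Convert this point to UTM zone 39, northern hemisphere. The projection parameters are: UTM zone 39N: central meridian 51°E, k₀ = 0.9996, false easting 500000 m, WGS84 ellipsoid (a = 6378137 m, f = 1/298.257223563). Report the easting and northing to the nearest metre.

E 791486 m, N 2933846 m

Zone 39 central meridian λ₀ = 6×39 − 183 = 51°; Δλ = +2.9242°.
Transverse Mercator on WGS84 with k₀ = 0.9996 gives E = 791485.975 m, N = 2933846.275 m.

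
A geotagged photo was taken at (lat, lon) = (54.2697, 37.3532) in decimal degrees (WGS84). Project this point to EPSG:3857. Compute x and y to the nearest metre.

x 4158139 m, y 7221401 m

Web Mercator is spherical with R = a = 6378137 m.
x = R·λ = 6378137 × 0.651936326 = 4158139.203 m.
y = R·ln tan(π/4 + φ/2) = 6378137 × 1.132211587 = 7221400.617 m.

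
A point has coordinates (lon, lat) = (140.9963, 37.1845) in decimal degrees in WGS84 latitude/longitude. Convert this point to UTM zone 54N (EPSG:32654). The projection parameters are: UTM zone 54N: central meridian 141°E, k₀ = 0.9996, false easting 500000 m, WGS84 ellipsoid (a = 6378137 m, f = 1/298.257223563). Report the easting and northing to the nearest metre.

E 499672 m, N 4115340 m

Zone 54 central meridian λ₀ = 6×54 − 183 = 141°; Δλ = -0.0037°.
Transverse Mercator on WGS84 with k₀ = 0.9996 gives E = 499671.586 m, N = 4115339.881 m.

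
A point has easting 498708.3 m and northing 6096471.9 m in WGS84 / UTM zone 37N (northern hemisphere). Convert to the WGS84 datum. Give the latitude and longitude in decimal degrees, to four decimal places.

lat 55.0151°, lon 38.9798°

Zone 37N: λ₀ = 39°, k₀ = 0.9996, false easting 500000 m.
Meridian distance M = (N − FN)/k₀ = 6098911.5 m.
Inverse transverse Mercator on WGS84 gives φ = 55.01509980°, λ = 38.97979967°.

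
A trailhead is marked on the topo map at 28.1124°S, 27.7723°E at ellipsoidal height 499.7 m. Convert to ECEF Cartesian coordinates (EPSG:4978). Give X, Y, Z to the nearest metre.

WGS84: a = 6378137 m, e² = 0.006694380; N(φ) = a/√(1−e²sin²φ) = 6382882.417 m.
X = (N+h)·cosφ·cosλ = 4981726.983 m; Y = (N+h)·cosφ·sinλ = 2623489.507 m; Z = (N(1−e²)+h)·sinφ = -2987733.173 m.

X 4981727 m, Y 2623490 m, Z -2987733 m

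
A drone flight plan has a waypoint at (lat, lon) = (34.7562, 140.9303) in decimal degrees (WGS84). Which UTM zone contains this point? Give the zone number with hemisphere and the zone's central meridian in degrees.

Zone 54N, central meridian 141°

UTM zone = ⌊(λ + 180)/6⌋ + 1; 140.9303° ∈ [138°, 144°) → zone 54.
Hemisphere: N (φ ≥ 0).
Central meridian λ₀ = 6×54 − 183 = 141°.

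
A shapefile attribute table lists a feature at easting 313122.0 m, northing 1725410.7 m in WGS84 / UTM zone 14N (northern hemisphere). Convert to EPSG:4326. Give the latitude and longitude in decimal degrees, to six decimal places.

Zone 14N: λ₀ = -99°, k₀ = 0.9996, false easting 500000 m.
Meridian distance M = (N − FN)/k₀ = 1726101.1 m.
Inverse transverse Mercator on WGS84 gives φ = 15.59959965°, λ = -100.74300020°.

lat 15.599600°, lon -100.743000°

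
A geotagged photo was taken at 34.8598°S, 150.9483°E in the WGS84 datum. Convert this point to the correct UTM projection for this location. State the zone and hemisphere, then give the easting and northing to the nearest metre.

Zone 56S: E 312446 m, N 6140585 m

Longitude 150.9483° lies in the 6° band [150°, 156°), giving zone 56; latitude is south of the equator, so 56S.
Zone 56 central meridian λ₀ = 6×56 − 183 = 153°; Δλ = -2.0517°.
Transverse Mercator on WGS84 with k₀ = 0.9996 gives E = 312446.197 m, N = 6140584.555 m.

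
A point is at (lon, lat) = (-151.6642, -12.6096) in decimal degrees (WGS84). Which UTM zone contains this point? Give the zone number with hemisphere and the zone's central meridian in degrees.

UTM zone = ⌊(λ + 180)/6⌋ + 1; -151.6642° ∈ [-156°, -150°) → zone 5.
Hemisphere: S (φ < 0).
Central meridian λ₀ = 6×5 − 183 = -153°.

Zone 5S, central meridian -153°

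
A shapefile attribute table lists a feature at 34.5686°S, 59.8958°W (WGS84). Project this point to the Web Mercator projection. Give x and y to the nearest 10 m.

Web Mercator is spherical with R = a = 6378137 m.
x = R·λ = 6378137 × -1.045378918 = -6667569.957 m.
y = R·ln tan(π/4 + φ/2) = 6378137 × -0.643668999 = -4105409.056 m.

x -6667570 m, y -4105410 m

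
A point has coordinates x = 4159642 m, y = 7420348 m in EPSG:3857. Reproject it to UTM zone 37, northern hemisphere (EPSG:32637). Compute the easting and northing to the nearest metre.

Web Mercator inverse (R = 6378137 m) → φ = 55.30019920°, λ = 37.36669985°.
UTM 37N forward: E = 396306.632 m, N = 6129413.356 m.

E 396307 m, N 6129413 m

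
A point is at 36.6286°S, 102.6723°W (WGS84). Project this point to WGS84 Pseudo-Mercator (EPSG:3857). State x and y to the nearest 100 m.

Web Mercator is spherical with R = a = 6378137 m.
x = R·λ = 6378137 × -1.791969686 = -11429428.155 m.
y = R·ln tan(π/4 + φ/2) = 6378137 × -0.687891163 = -4387464.082 m.

x -11429400 m, y -4387500 m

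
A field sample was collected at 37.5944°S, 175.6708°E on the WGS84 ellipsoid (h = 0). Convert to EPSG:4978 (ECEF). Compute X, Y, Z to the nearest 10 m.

WGS84: a = 6378137 m, e² = 0.006694380; N(φ) = a/√(1−e²sin²φ) = 6386097.545 m.
X = (N+h)·cosφ·cosλ = -5045582.466 m; Y = (N+h)·cosφ·sinλ = 381965.300 m; Z = (N(1−e²)+h)·sinφ = -3869871.010 m.

X -5045580 m, Y 381970 m, Z -3869870 m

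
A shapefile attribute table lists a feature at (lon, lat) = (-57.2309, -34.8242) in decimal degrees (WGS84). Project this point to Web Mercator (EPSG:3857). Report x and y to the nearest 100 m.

x -6370900 m, y -4140000 m

Web Mercator is spherical with R = a = 6378137 m.
x = R·λ = 6378137 × -0.998867639 = -6370914.646 m.
y = R·ln tan(π/4 + φ/2) = 6378137 × -0.649094903 = -4140016.216 m.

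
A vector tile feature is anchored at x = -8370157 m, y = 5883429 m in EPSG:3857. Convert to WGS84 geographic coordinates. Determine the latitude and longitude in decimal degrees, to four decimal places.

lat 46.6395°, lon -75.1904°

R = 6378137 m. λ = x/R = -75.19039964°.
φ = 2·arctan(exp(y/R)) − 90° = 2·arctan(2.51541) − 90° = 46.63950286°.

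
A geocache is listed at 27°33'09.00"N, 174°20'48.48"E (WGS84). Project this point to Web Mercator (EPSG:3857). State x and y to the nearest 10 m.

x 19408200 m, y 3192670 m

Web Mercator is spherical with R = a = 6378137 m.
x = R·λ = 6378137 × 3.042925700 = 19408196.997 m.
y = R·ln tan(π/4 + φ/2) = 6378137 × 0.500564747 = 3192670.534 m.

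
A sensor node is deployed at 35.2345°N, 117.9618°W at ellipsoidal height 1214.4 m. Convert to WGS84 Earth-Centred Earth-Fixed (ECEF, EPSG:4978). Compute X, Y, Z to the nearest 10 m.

WGS84: a = 6378137 m, e² = 0.006694380; N(φ) = a/√(1−e²sin²φ) = 6385254.677 m.
X = (N+h)·cosφ·cosλ = -2445904.995 m; Y = (N+h)·cosφ·sinλ = -4607486.354 m; Z = (N(1−e²)+h)·sinφ = 3659848.046 m.

X -2445900 m, Y -4607490 m, Z 3659850 m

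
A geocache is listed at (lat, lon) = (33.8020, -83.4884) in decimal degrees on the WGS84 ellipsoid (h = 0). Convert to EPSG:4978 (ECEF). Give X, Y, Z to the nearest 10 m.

WGS84: a = 6378137 m, e² = 0.006694380; N(φ) = a/√(1−e²sin²φ) = 6384754.688 m.
X = (N+h)·cosφ·cosλ = 601667.783 m; Y = (N+h)·cosφ·sinλ = -5271281.725 m; Z = (N(1−e²)+h)·sinφ = 3528217.826 m.

X 601670 m, Y -5271280 m, Z 3528220 m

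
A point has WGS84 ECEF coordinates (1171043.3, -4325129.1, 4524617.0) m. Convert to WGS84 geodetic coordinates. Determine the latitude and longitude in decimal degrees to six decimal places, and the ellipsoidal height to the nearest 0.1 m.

λ = atan2(Y, X) = -74.85020025°; p = √(X²+Y²) = 4480857.5 m.
Bowring's method on WGS84 (a = 6378137 m, b = 6356752.314 m) gives φ = 45.47079986°, h = 593.460 m.

lat 45.470800°, lon -74.850200°, h 593.5 m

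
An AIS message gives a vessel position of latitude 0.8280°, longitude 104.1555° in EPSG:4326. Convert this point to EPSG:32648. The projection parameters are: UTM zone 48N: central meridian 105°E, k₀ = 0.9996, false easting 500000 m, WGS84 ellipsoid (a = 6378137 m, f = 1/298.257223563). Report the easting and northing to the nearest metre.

Zone 48 central meridian λ₀ = 6×48 − 183 = 105°; Δλ = -0.8445°.
Transverse Mercator on WGS84 with k₀ = 0.9996 gives E = 406034.617 m, N = 91528.950 m.

E 406035 m, N 91529 m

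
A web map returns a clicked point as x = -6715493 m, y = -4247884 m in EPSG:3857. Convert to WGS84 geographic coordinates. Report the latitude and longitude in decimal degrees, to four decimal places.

R = 6378137 m. λ = x/R = -60.32630002°.
φ = 2·arctan(exp(y/R)) − 90° = 2·arctan(0.51376) − 90° = -35.61579992°.

lat -35.6158°, lon -60.3263°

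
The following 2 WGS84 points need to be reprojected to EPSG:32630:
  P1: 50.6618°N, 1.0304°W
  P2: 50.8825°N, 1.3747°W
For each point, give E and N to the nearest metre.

UTM zone 30N: λ₀ = -3°, k₀ = 0.9996.
P1 (50.6618°, -1.0304°) → (639202.980, 5614067.692) m.
P2 (50.8825°, -1.3747°) → (614331.346, 5638016.860) m.

P1: E 639203 m, N 5614068 m; P2: E 614331 m, N 5638017 m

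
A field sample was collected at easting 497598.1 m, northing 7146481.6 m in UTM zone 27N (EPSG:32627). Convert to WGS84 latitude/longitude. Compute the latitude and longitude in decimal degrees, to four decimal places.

Zone 27N: λ₀ = -21°, k₀ = 0.9996, false easting 500000 m.
Meridian distance M = (N − FN)/k₀ = 7149341.3 m.
Inverse transverse Mercator on WGS84 gives φ = 64.44389979°, λ = -21.04989952°.

lat 64.4439°, lon -21.0499°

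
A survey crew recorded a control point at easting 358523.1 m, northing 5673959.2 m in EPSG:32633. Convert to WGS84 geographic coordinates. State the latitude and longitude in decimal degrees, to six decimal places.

Zone 33N: λ₀ = 15°, k₀ = 0.9996, false easting 500000 m.
Meridian distance M = (N − FN)/k₀ = 5676229.7 m.
Inverse transverse Mercator on WGS84 gives φ = 51.19950002°, λ = 12.97500026°.

lat 51.199500°, lon 12.975000°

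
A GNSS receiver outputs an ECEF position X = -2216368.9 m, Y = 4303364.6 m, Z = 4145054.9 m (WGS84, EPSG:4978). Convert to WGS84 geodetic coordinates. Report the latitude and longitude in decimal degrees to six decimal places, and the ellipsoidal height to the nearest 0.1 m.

lat 40.764000°, lon 117.249900°, h 3747.1 m

λ = atan2(Y, X) = 117.24989994°; p = √(X²+Y²) = 4840582.4 m.
Bowring's method on WGS84 (a = 6378137 m, b = 6356752.314 m) gives φ = 40.76399993°, h = 3747.066 m.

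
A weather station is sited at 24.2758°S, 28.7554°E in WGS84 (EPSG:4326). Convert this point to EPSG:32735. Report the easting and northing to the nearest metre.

E 678180 m, N 7314116 m

Zone 35 central meridian λ₀ = 6×35 − 183 = 27°; Δλ = +1.7554°.
Transverse Mercator on WGS84 with k₀ = 0.9996 gives E = 678179.631 m, N = 7314115.603 m.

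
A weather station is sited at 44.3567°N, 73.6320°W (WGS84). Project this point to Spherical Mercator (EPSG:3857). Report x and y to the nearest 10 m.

Web Mercator is spherical with R = a = 6378137 m.
x = R·λ = 6378137 × -1.285120835 = -8196676.746 m.
y = R·ln tan(π/4 + φ/2) = 6378137 × 0.865583365 = 5520809.288 m.

x -8196680 m, y 5520810 m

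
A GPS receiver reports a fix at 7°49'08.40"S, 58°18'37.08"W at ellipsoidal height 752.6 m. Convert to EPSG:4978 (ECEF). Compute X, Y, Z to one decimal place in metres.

X 3320001.1 m, Y -5377702.0 m, Z -862055.0 m

WGS84: a = 6378137 m, e² = 0.006694380; N(φ) = a/√(1−e²sin²φ) = 6378532.161 m.
X = (N+h)·cosφ·cosλ = 3320001.089 m; Y = (N+h)·cosφ·sinλ = -5377701.992 m; Z = (N(1−e²)+h)·sinφ = -862054.987 m.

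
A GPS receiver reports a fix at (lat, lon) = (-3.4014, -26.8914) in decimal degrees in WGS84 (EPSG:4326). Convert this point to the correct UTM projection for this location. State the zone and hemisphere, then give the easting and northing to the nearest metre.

Longitude -26.8914° lies in the 6° band [-30°, -24°), giving zone 26; latitude is south of the equator, so 26S.
Zone 26 central meridian λ₀ = 6×26 − 183 = -27°; Δλ = +0.1086°.
Transverse Mercator on WGS84 with k₀ = 0.9996 gives E = 512063.322 m, N = 9624037.991 m.

Zone 26S: E 512063 m, N 9624038 m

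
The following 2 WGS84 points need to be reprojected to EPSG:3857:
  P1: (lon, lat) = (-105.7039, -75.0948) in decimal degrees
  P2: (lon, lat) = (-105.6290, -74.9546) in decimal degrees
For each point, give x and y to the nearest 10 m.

Web Mercator: x = R·λ, y = R·ln tan(π/4+φ/2), R = 6378137 m.
P1 (-75.0948°, -105.7039°) → (-11766904.323, -12973143.540) m.
P2 (-74.9546°, -105.6290°) → (-11758566.493, -12912745.136) m.

P1: x -11766900 m, y -12973140 m; P2: x -11758570 m, y -12912750 m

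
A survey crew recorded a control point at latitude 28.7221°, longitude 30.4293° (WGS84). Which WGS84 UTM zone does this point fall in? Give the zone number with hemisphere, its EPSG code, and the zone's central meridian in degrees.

UTM zone = ⌊(λ + 180)/6⌋ + 1; 30.4293° ∈ [30°, 36°) → zone 36.
Hemisphere: N (φ ≥ 0).
Central meridian λ₀ = 6×36 − 183 = 33°.
EPSG code: 32636.

Zone 36N (EPSG:32636), central meridian 33°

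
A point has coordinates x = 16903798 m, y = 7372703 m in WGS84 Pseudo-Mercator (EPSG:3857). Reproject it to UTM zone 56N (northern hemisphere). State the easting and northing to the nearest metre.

E 426502 m, N 6101606 m

Web Mercator inverse (R = 6378137 m) → φ = 55.05579848°, λ = 151.84940103°.
UTM 56N forward: E = 426501.745 m, N = 6101605.618 m.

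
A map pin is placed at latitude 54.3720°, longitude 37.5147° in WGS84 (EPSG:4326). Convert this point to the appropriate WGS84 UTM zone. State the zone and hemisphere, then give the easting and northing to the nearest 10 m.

Longitude 37.5147° lies in the 6° band [36°, 42°), giving zone 37; latitude is north of the equator, so 37N.
Zone 37 central meridian λ₀ = 6×37 − 183 = 39°; Δλ = -1.4853°.
Transverse Mercator on WGS84 with k₀ = 0.9996 gives E = 403512.824 m, N = 6025928.482 m.

Zone 37N: E 403510 m, N 6025930 m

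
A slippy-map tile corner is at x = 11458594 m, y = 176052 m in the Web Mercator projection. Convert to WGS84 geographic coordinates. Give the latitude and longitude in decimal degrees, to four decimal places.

lat 1.5813°, lon 102.9343°

R = 6378137 m. λ = x/R = 102.93430125°.
φ = 2·arctan(exp(y/R)) − 90° = 2·arctan(1.02799) − 90° = 1.58130124°.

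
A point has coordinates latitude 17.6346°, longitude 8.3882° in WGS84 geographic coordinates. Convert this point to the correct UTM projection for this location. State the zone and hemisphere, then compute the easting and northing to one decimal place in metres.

Longitude 8.3882° lies in the 6° band [6°, 12°), giving zone 32; latitude is north of the equator, so 32N.
Zone 32 central meridian λ₀ = 6×32 − 183 = 9°; Δλ = -0.6118°.
Transverse Mercator on WGS84 with k₀ = 0.9996 gives E = 435100.154 m, N = 1949864.835 m.

Zone 32N: E 435100.2 m, N 1949864.8 m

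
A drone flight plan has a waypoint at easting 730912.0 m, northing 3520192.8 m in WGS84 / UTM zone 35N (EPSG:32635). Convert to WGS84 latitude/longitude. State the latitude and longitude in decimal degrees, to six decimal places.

Zone 35N: λ₀ = 27°, k₀ = 0.9996, false easting 500000 m.
Meridian distance M = (N − FN)/k₀ = 3521601.4 m.
Inverse transverse Mercator on WGS84 gives φ = 31.79399980°, λ = 29.43890043°.

lat 31.794000°, lon 29.438900°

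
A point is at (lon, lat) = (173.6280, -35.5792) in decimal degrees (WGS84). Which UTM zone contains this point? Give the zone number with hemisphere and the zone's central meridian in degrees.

Zone 59S, central meridian 171°

UTM zone = ⌊(λ + 180)/6⌋ + 1; 173.6280° ∈ [168°, 174°) → zone 59.
Hemisphere: S (φ < 0).
Central meridian λ₀ = 6×59 − 183 = 171°.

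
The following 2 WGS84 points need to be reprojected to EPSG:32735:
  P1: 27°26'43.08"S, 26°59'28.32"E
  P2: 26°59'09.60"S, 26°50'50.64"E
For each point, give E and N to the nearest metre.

UTM zone 35S: λ₀ = 27°, k₀ = 0.9996.
P1 (-27.4453°, 26.9912°) → (499130.372, 6964242.090) m.
P2 (-26.9860°, 26.8474°) → (484857.877, 7015106.235) m.

P1: E 499130 m, N 6964242 m; P2: E 484858 m, N 7015106 m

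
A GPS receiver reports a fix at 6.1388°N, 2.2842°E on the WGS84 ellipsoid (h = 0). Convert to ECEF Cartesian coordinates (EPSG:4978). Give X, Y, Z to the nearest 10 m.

X 6336770 m, Y 252760 m, Z 677520 m

WGS84: a = 6378137 m, e² = 0.006694380; N(φ) = a/√(1−e²sin²φ) = 6378381.151 m.
X = (N+h)·cosφ·cosλ = 6336766.906 m; Y = (N+h)·cosφ·sinλ = 252760.611 m; Z = (N(1−e²)+h)·sinφ = 677521.346 m.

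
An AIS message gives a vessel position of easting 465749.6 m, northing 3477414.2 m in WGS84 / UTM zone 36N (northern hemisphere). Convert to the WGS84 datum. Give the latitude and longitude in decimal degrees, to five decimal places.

lat 31.43090°, lon 32.63960°

Zone 36N: λ₀ = 33°, k₀ = 0.9996, false easting 500000 m.
Meridian distance M = (N − FN)/k₀ = 3478805.7 m.
Inverse transverse Mercator on WGS84 gives φ = 31.43089956°, λ = 32.63959991°.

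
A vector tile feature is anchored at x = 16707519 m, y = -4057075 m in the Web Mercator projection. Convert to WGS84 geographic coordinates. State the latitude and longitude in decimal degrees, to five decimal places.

lat -34.21030°, lon 150.08620°

R = 6378137 m. λ = x/R = 150.08619677°.
φ = 2·arctan(exp(y/R)) − 90° = 2·arctan(0.52936) − 90° = -34.21029811°.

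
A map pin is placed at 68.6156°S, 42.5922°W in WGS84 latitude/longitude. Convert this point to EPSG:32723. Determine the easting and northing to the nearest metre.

E 597956 m, N 2386582 m

Zone 23 central meridian λ₀ = 6×23 − 183 = -45°; Δλ = +2.4078°.
Transverse Mercator on WGS84 with k₀ = 0.9996 gives E = 597956.323 m, N = 2386582.297 m.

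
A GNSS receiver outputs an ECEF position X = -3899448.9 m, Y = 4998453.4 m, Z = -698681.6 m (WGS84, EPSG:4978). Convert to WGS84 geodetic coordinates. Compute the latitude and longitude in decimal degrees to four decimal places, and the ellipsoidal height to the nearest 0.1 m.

λ = atan2(Y, X) = 127.95890038°; p = √(X²+Y²) = 6339577.1 m.
Bowring's method on WGS84 (a = 6378137 m, b = 6356752.314 m) gives φ = -6.33120012°, h = 82.499 m.

lat -6.3312°, lon 127.9589°, h 82.5 m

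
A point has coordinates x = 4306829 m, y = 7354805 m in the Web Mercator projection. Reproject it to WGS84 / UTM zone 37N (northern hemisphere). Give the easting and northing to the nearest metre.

Web Mercator inverse (R = 6378137 m) → φ = 54.96360094°, λ = 38.68890317°.
UTM 37N forward: E = 480081.615 m, N = 6090785.258 m.

E 480082 m, N 6090785 m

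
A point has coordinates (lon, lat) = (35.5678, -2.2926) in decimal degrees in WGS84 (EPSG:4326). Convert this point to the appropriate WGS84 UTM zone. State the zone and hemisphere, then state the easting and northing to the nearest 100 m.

Longitude 35.5678° lies in the 6° band [30°, 36°), giving zone 36; latitude is south of the equator, so 36S.
Zone 36 central meridian λ₀ = 6×36 − 183 = 33°; Δλ = +2.5678°.
Transverse Mercator on WGS84 with k₀ = 0.9996 gives E = 785600.629 m, N = 9746341.318 m.

Zone 36S: E 785600 m, N 9746300 m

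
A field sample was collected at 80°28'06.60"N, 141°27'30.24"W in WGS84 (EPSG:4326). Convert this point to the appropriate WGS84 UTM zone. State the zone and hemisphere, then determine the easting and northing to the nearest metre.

Zone 7N: E 491526 m, N 8933912 m

Longitude -141.4584° lies in the 6° band [-144°, -138°), giving zone 7; latitude is north of the equator, so 7N.
Zone 7 central meridian λ₀ = 6×7 − 183 = -141°; Δλ = -0.4584°.
Transverse Mercator on WGS84 with k₀ = 0.9996 gives E = 491525.975 m, N = 8933911.732 m.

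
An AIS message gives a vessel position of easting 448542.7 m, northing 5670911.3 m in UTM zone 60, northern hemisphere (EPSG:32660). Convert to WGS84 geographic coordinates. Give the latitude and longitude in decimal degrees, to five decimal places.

lat 51.18730°, lon 176.26370°

Zone 60N: λ₀ = 177°, k₀ = 0.9996, false easting 500000 m.
Meridian distance M = (N − FN)/k₀ = 5673180.6 m.
Inverse transverse Mercator on WGS84 gives φ = 51.18729974°, λ = 176.26369974°.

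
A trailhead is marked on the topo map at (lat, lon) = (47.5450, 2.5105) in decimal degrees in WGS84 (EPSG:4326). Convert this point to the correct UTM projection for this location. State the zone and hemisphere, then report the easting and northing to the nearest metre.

Zone 31N: E 463166 m, N 5265847 m

Longitude 2.5105° lies in the 6° band [0°, 6°), giving zone 31; latitude is north of the equator, so 31N.
Zone 31 central meridian λ₀ = 6×31 − 183 = 3°; Δλ = -0.4895°.
Transverse Mercator on WGS84 with k₀ = 0.9996 gives E = 463165.628 m, N = 5265846.970 m.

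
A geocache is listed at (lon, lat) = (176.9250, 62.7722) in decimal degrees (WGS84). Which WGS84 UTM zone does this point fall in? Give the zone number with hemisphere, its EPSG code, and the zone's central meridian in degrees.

Zone 60N (EPSG:32660), central meridian 177°

UTM zone = ⌊(λ + 180)/6⌋ + 1; 176.9250° ∈ [174°, 180°) → zone 60.
Hemisphere: N (φ ≥ 0).
Central meridian λ₀ = 6×60 − 183 = 177°.
EPSG code: 32660.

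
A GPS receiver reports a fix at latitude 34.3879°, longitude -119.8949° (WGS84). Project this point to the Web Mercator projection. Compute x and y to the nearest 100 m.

x -13346600 m, y 4081000 m

Web Mercator is spherical with R = a = 6378137 m.
x = R·λ = 6378137 × -2.092560761 = -13346639.217 m.
y = R·ln tan(π/4 + φ/2) = 6378137 × 0.639843140 = 4081007.207 m.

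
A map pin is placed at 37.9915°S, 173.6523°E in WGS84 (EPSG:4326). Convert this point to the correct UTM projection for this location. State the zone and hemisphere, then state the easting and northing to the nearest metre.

Longitude 173.6523° lies in the 6° band [168°, 174°), giving zone 59; latitude is south of the equator, so 59S.
Zone 59 central meridian λ₀ = 6×59 − 183 = 171°; Δλ = +2.6523°.
Transverse Mercator on WGS84 with k₀ = 0.9996 gives E = 732912.071 m, N = 5791808.387 m.

Zone 59S: E 732912 m, N 5791808 m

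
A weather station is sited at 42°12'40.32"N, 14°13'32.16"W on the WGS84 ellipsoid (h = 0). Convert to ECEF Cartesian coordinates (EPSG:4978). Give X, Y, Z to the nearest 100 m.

X 4586200 m, Y -1162700 m, Z 4263000 m

WGS84: a = 6378137 m, e² = 0.006694380; N(φ) = a/√(1−e²sin²φ) = 6387795.827 m.
X = (N+h)·cosφ·cosλ = 4586188.349 m; Y = (N+h)·cosφ·sinλ = -1162664.638 m; Z = (N(1−e²)+h)·sinφ = 4263008.382 m.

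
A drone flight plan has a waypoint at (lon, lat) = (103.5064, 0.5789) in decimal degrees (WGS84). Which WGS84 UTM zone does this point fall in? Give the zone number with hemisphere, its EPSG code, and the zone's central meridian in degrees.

UTM zone = ⌊(λ + 180)/6⌋ + 1; 103.5064° ∈ [102°, 108°) → zone 48.
Hemisphere: N (φ ≥ 0).
Central meridian λ₀ = 6×48 − 183 = 105°.
EPSG code: 32648.

Zone 48N (EPSG:32648), central meridian 105°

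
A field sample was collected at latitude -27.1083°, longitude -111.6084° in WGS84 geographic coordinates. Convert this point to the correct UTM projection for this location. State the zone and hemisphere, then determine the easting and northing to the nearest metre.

Longitude -111.6084° lies in the 6° band [-114°, -108°), giving zone 12; latitude is south of the equator, so 12S.
Zone 12 central meridian λ₀ = 6×12 − 183 = -111°; Δλ = -0.6084°.
Transverse Mercator on WGS84 with k₀ = 0.9996 gives E = 439694.745 m, N = 7001423.543 m.

Zone 12S: E 439695 m, N 7001424 m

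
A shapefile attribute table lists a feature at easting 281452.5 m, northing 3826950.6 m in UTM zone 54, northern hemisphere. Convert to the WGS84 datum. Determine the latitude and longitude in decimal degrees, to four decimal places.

lat 34.5611°, lon 138.6179°

Zone 54N: λ₀ = 141°, k₀ = 0.9996, false easting 500000 m.
Meridian distance M = (N − FN)/k₀ = 3828482.0 m.
Inverse transverse Mercator on WGS84 gives φ = 34.56109997°, λ = 138.61789958°.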